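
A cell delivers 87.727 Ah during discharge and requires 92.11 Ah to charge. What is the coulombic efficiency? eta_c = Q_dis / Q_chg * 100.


eta_c = Q_dis / Q_chg * 100 = 87.727 / 92.11 * 100 = 95.24%

95.24%


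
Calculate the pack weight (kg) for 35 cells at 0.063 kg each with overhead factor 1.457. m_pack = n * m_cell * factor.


m_pack = n * m_cell * overhead = 35 * 0.063 * 1.457 = 3.213 kg

3.213 kg


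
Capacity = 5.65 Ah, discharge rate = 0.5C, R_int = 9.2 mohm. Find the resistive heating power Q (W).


Convert: R = 9.2 mohm = 0.0092 ohm
Step 1: I = C_rate * capacity = 0.5 * 5.65 = 2.825 A
Step 2: Q = I^2 * R = 2.825^2 * 0.0092 = 7.9806 * 0.0092 = 0.07342 W

0.07342 W


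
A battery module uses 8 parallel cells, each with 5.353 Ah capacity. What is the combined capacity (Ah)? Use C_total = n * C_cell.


Parallel capacities add: 8 * 5.353 Ah = 42.824 Ah

42.824 Ah


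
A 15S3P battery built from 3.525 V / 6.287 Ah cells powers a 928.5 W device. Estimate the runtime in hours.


Step 1: E_pack = Ns * V_cell * Np * C_cell = 15 * 3.525 * 3 * 6.287 = 997.28 Wh
Step 2: t = E_pack / P = 997.28 / 928.5 = 1.074 hr

1.074 hr


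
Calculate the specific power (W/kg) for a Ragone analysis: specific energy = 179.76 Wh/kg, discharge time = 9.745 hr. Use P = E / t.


Specific power = 179.76 Wh/kg / 9.745 hr = 18.45 W/kg

18.45 W/kg


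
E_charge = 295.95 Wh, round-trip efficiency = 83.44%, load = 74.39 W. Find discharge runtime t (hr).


Step 1: E_discharge = eta/100 * E_charge = 83.44/100 * 295.95 = 246.94 Wh
Step 2: t = E_discharge / P = 246.94 / 74.39 = 3.320 hr

3.320 hr


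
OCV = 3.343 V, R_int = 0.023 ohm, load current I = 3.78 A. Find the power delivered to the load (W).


Step 1: V_terminal = OCV - I*R = 3.343 - 3.78 * 0.023 = 3.2561 V
Step 2: P_out = V_terminal * I = 3.2561 * 3.78 = 12.31 W

12.31 W


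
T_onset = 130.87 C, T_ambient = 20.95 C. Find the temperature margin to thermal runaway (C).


margin = T_onset - T_ambient = 130.87 - 20.95 = 109.92 C

109.92 C


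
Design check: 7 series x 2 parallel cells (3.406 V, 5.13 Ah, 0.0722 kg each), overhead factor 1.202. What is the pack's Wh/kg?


Step 1: V_pack = 7 * 3.406 = 23.842 V
Step 2: C_pack = 2 * 5.13 = 10.26 Ah
Step 3: E_pack = V_pack * C_pack = 23.842 * 10.26 = 244.62 Wh
Step 4: m_pack = 7 * 2 * 0.0722 * 1.202 = 1.215 kg
Step 5: ED = E_pack / m_pack = 244.62 / 1.215 = 201.3 Wh/kg

201.3 Wh/kg


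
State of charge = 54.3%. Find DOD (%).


Complement of SOC: DOD = 100% - 54.3% = 45.7%

45.7%


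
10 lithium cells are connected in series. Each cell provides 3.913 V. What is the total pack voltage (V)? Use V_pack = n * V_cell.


Series voltages add: 10 * 3.913 V = 39.13 V

39.13 V


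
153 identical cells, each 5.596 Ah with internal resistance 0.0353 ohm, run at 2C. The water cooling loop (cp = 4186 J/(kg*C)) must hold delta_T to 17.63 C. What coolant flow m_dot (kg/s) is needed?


Step 1: I = 2 * 5.596 = 11.192 A
Step 2: Q_cell = I^2 * R = 11.192^2 * 0.0353 = 4.4217 W
Step 3: Q_total = 153 * 4.4217 = 676.52 W
Step 4: m_dot = Q_total / (cp * dT) = 676.52 / (4186 * 17.63) = 0.009167 kg/s

0.009167 kg/s


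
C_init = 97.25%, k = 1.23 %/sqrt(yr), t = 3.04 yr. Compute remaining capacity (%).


Step 1: sqrt(3.04 yr) = 1.7436
Step 2: drop = 1.23 * 1.7436 = 2.1446
Step 3: C_final = 97.25 - 2.1446 = 95.11%

95.11%


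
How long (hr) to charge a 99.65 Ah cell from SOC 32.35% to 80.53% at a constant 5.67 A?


Step 1: dSOC = 80.53% - 32.35% = 48.18%
Step 2: delta_Ah = 99.65 * 48.18 / 100 = 48.011 Ah
Step 3: t = 48.011 / 5.67 = 8.468 hr

8.468 hr


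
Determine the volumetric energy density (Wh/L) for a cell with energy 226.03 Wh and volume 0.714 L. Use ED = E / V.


Volumetric ED = 226.03 Wh / 0.714 L = 316.6 Wh/L

316.6 Wh/L


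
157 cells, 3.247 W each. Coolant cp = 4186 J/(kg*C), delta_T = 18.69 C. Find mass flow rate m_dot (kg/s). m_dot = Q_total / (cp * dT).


Q_total = 157 * 3.247 = 509.78 W
m_dot = Q_total / (cp * dT) = 509.78 / (4186 * 18.69) = 0.006516 kg/s

0.006516 kg/s


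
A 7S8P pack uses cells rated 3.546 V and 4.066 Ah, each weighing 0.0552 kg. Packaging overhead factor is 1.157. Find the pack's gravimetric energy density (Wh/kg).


Step 1: V_pack = 7 * 3.546 = 24.822 V
Step 2: C_pack = 8 * 4.066 = 32.528 Ah
Step 3: E_pack = V_pack * C_pack = 24.822 * 32.528 = 807.41 Wh
Step 4: m_pack = 7 * 8 * 0.0552 * 1.157 = 3.5765 kg
Step 5: ED = E_pack / m_pack = 807.41 / 3.5765 = 225.8 Wh/kg

225.8 Wh/kg


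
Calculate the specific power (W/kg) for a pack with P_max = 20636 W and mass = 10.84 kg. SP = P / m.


Specific power = 20636 W / 10.84 kg = 1904 W/kg

1904 W/kg


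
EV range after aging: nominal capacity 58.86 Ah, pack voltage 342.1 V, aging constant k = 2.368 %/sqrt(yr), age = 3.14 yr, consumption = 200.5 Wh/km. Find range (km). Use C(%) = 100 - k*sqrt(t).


Step 1: capacity retention = 100 - 2.368 * sqrt(3.14) = 100 - 2.368 * 1.772 = 95.804%
Step 2: C_now = 58.86 * 95.804/100 = 56.39 Ah
Step 3: E_pack = V * C_now = 342.1 * 56.39 = 19291 Wh
Step 4: range = E_pack / consumption = 19291 / 200.5 = 96.21 km

96.21 km


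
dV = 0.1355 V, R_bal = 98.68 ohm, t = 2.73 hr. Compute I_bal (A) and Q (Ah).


I_bal = dV / R = 0.1355 / 98.68 = 0.0013731 A
Q = I_bal * t = 0.0013731 * 2.73 = 0.003749 Ah

I=0.0013731 A, Q=0.003749 Ah


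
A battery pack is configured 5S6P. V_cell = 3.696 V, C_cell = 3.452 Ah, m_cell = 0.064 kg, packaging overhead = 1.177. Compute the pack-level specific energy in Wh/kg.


Step 1: V_pack = 5 * 3.696 = 18.48 V
Step 2: C_pack = 6 * 3.452 = 20.712 Ah
Step 3: E_pack = V_pack * C_pack = 18.48 * 20.712 = 382.76 Wh
Step 4: m_pack = 5 * 6 * 0.064 * 1.177 = 2.2598 kg
Step 5: ED = E_pack / m_pack = 382.76 / 2.2598 = 169.4 Wh/kg

169.4 Wh/kg


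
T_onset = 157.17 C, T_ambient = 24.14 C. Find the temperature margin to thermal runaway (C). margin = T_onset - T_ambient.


Safety margin = 157.17 C - 24.14 C = 133.03 C

133.03 C


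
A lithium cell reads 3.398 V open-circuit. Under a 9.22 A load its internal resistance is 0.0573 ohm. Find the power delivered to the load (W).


Step 1: V_terminal = OCV - I*R = 3.398 - 9.22 * 0.0573 = 2.8697 V
Step 2: P_out = V_terminal * I = 2.8697 * 9.22 = 26.46 W

26.46 W


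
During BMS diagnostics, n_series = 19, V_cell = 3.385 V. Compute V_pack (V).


Series voltages add: 19 * 3.385 V = 64.315 V

64.315 V


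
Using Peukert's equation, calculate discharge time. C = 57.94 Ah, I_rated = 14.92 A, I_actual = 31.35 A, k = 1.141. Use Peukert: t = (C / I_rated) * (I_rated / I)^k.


t_rated = C / I_rated = 57.94 / 14.92 = 3.8834 hr
(I_rated/I)^k = (0.47592)^1.141 = 0.42861
t = t_rated * (I_rated/I)^k = 3.8834 * 0.42861 = 1.664 hr

1.664 hr


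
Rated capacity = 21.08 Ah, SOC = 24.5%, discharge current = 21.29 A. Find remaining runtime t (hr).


Step 1: remaining = SOC/100 * C_total = 24.5/100 * 21.08 = 5.1646 Ah
Step 2: t = remaining / I = 5.1646 / 21.29 = 0.2426 hr

0.2426 hr


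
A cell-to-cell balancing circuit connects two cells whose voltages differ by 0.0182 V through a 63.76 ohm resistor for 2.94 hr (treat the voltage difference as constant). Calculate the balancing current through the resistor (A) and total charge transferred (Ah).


First, Ohm's law: I_bal = 0.0182 V / 63.76 ohm = 2.8545e-04 A
Then Q = I * t = 2.8545e-04 A * 2.94 hr = 8.392e-04 Ah

I=2.8545e-04 A, Q=8.392e-04 Ah


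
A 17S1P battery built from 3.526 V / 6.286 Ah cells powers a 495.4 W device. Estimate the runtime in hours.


Step 1: E_pack = Ns * V_cell * Np * C_cell = 17 * 3.526 * 1 * 6.286 = 376.8 Wh
Step 2: t = E_pack / P = 376.8 / 495.4 = 0.7606 hr

0.7606 hr


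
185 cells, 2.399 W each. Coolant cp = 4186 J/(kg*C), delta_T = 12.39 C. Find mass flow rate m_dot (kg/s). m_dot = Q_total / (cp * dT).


Q_total = 185 * 2.399 = 443.82 W
m_dot = Q_total / (cp * dT) = 443.82 / (4186 * 12.39) = 0.008557 kg/s

0.008557 kg/s


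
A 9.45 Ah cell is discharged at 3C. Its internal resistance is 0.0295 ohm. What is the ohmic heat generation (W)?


Step 1: I = C_rate * capacity = 3 * 9.45 = 28.35 A
Step 2: Q = I^2 * R = 28.35^2 * 0.0295 = 803.72 * 0.0295 = 23.71 W

23.71 W


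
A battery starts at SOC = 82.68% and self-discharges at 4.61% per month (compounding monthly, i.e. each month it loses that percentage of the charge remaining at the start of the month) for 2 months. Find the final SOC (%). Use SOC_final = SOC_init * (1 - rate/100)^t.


decay = (1 - 4.61/100)^2 = 0.90993
SOC_final = 82.68 * 0.90993 = 75.23%

75.23%


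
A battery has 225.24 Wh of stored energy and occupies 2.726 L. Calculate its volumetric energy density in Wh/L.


Volumetric ED = 225.24 Wh / 2.726 L = 82.63 Wh/L

82.63 Wh/L


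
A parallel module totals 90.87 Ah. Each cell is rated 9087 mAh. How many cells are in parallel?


Convert: C_cell = 9087 mAh = 9.087 Ah
n = C_total / C_cell = 90.87 / 9.087 = 10

10


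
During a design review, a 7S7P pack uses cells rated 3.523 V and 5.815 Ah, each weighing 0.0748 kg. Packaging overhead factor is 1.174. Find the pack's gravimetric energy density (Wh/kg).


Step 1: V_pack = 7 * 3.523 = 24.661 V
Step 2: C_pack = 7 * 5.815 = 40.705 Ah
Step 3: E_pack = V_pack * C_pack = 24.661 * 40.705 = 1003.8 Wh
Step 4: m_pack = 7 * 7 * 0.0748 * 1.174 = 4.3029 kg
Step 5: ED = E_pack / m_pack = 1003.8 / 4.3029 = 233.3 Wh/kg

233.3 Wh/kg


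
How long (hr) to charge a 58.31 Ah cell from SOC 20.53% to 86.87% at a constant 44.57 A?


Step 1: dSOC = 86.87% - 20.53% = 66.34%
Step 2: delta_Ah = 58.31 * 66.34 / 100 = 38.683 Ah
Step 3: t = 38.683 / 44.57 = 0.8679 hr

0.8679 hr


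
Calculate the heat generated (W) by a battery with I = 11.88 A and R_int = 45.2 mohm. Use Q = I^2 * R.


Convert: R = 45.2 mohm = 0.0452 ohm
Q = I^2 * R = 11.88^2 * 0.0452 = 6.379 W

6.379 W


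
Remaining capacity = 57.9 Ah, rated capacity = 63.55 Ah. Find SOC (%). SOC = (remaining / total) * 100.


SOC% = 57.9 / 63.55 * 100 = 91.11%

91.11%


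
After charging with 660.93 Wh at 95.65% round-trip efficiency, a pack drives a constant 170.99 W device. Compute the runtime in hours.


Step 1: E_discharge = eta/100 * E_charge = 95.65/100 * 660.93 = 632.18 Wh
Step 2: t = E_discharge / P = 632.18 / 170.99 = 3.697 hr

3.697 hr


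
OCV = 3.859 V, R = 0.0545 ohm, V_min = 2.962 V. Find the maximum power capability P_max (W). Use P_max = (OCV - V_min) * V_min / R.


dV = OCV - V_min = 0.897 V (so I_max = dV / R)
P_max = dV * V_min / R = 0.897 * 2.962 / 0.0545 = 48.75 W

48.75 W


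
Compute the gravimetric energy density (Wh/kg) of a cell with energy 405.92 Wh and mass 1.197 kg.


Specific energy = 405.92 Wh / 1.197 kg = 339.1 Wh/kg

339.1 Wh/kg


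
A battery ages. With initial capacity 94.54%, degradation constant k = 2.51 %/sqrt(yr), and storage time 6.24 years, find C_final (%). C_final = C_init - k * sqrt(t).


Step 1: sqrt(6.24 yr) = 2.498
Step 2: drop = 2.51 * 2.498 = 6.27
Step 3: C_final = 94.54 - 6.27 = 88.27%

88.27%


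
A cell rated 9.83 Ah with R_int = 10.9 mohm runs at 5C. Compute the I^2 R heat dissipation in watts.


Convert: R = 10.9 mohm = 0.0109 ohm
Step 1: I = C_rate * capacity = 5 * 9.83 = 49.15 A
Step 2: Q = I^2 * R = 49.15^2 * 0.0109 = 2415.7 * 0.0109 = 26.33 W

26.33 W


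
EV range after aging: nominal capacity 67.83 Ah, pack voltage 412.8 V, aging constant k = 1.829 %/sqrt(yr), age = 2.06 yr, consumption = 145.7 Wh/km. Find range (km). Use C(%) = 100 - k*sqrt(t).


Step 1: capacity retention = 100 - 1.829 * sqrt(2.06) = 100 - 1.829 * 1.4353 = 97.375%
Step 2: C_now = 67.83 * 97.375/100 = 66.049 Ah
Step 3: E_pack = V * C_now = 412.8 * 66.049 = 27265 Wh
Step 4: range = E_pack / consumption = 27265 / 145.7 = 187.1 km

187.1 km


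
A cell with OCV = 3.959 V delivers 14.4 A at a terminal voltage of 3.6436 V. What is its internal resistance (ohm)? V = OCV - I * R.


R = (OCV - V) / I = (3.959 - 3.6436) / 14.4 = 0.02190 ohm

0.02190 ohm


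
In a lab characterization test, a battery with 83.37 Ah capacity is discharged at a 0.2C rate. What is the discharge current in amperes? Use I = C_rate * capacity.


At 0.2C: I = 0.2 * 83.37 Ah = 16.674 A

16.674 A


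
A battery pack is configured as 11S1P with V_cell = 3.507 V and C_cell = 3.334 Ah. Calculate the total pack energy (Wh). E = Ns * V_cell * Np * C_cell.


E = Ns * Vcell * Np * Ccell = 11 * 3.507 * 1 * 3.334 = 128.6 Wh

128.6 Wh


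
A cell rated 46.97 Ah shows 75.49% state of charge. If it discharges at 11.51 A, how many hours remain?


Step 1: remaining = SOC/100 * C_total = 75.49/100 * 46.97 = 35.458 Ah
Step 2: t = remaining / I = 35.458 / 11.51 = 3.081 hr

3.081 hr


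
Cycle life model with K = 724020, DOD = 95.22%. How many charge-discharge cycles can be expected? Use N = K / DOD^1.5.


Step 1: DOD^1.5 = 95.22^1.5 = 929.16
Step 2: N = 724020 / 929.16 = 779.2 cycles

779.2 cycles


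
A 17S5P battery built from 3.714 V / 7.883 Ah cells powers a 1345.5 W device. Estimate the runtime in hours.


Step 1: E_pack = Ns * V_cell * Np * C_cell = 17 * 3.714 * 5 * 7.883 = 2488.6 Wh
Step 2: t = E_pack / P = 2488.6 / 1345.5 = 1.850 hr

1.850 hr


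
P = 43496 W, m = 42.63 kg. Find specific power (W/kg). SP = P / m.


Specific power = 43496 W / 42.63 kg = 1020 W/kg

1020 W/kg


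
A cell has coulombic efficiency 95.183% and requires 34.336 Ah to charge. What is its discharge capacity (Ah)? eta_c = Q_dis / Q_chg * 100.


Q_dis = eta/100 * Q_chg = 95.183/100 * 34.336 = 32.68 Ah

32.68 Ah


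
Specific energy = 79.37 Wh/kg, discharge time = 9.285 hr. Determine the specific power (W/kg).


Specific power = 79.37 Wh/kg / 9.285 hr = 8.548 W/kg

8.548 W/kg


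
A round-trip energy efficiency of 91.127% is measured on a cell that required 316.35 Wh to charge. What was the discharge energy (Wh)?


E_dis = eta/100 * E_chg = 91.127/100 * 316.35 = 288.3 Wh

288.3 Wh


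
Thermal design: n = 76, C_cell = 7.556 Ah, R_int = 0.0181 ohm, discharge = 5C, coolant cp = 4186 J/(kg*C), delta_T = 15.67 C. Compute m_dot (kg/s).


Step 1: I = 5 * 7.556 = 37.78 A
Step 2: Q_cell = I^2 * R = 37.78^2 * 0.0181 = 25.835 W
Step 3: Q_total = 76 * 25.835 = 1963.5 W
Step 4: m_dot = Q_total / (cp * dT) = 1963.5 / (4186 * 15.67) = 0.02993 kg/s

0.02993 kg/s


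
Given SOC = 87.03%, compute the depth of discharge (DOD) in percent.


DOD = 100 - SOC = 100 - 87.03 = 12.97%

12.97%


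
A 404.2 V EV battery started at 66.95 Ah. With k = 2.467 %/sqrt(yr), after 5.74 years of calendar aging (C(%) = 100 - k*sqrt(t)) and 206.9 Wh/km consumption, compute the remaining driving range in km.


Step 1: capacity retention = 100 - 2.467 * sqrt(5.74) = 100 - 2.467 * 2.3958 = 94.09%
Step 2: C_now = 66.95 * 94.09/100 = 62.993 Ah
Step 3: E_pack = V * C_now = 404.2 * 62.993 = 25462 Wh
Step 4: range = E_pack / consumption = 25462 / 206.9 = 123.1 km

123.1 km


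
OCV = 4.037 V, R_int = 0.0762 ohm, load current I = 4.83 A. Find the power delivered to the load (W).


Step 1: V_terminal = OCV - I*R = 4.037 - 4.83 * 0.0762 = 3.669 V
Step 2: P_out = V_terminal * I = 3.669 * 4.83 = 17.72 W

17.72 W


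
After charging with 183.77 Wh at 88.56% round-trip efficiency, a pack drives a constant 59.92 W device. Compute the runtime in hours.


Step 1: E_discharge = eta/100 * E_charge = 88.56/100 * 183.77 = 162.75 Wh
Step 2: t = E_discharge / P = 162.75 / 59.92 = 2.716 hr

2.716 hr


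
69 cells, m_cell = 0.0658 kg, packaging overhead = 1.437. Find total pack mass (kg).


m_pack = n * m_cell * overhead = 69 * 0.0658 * 1.437 = 6.524 kg

6.524 kg


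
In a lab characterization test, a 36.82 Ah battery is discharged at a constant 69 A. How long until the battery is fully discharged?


t = capacity / current = 36.82 / 69 = 0.5336 hr

0.5336 hr


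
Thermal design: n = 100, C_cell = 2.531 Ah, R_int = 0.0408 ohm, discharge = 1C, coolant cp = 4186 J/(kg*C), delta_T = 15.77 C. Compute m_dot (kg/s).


Step 1: I = 1 * 2.531 = 2.531 A
Step 2: Q_cell = I^2 * R = 2.531^2 * 0.0408 = 0.26136 W
Step 3: Q_total = 100 * 0.26136 = 26.136 W
Step 4: m_dot = Q_total / (cp * dT) = 26.136 / (4186 * 15.77) = 3.959e-04 kg/s

3.959e-04 kg/s


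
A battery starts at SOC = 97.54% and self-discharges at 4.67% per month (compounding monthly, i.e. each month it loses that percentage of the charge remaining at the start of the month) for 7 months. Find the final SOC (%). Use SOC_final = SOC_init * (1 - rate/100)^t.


decay = (1 - 4.67/100)^7 = 0.7155
SOC_final = 97.54 * 0.7155 = 69.79%

69.79%


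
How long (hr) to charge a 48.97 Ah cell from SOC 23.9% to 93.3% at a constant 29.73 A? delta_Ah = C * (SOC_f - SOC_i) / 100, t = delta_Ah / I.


delta_Ah = 48.97 * (93.3 - 23.9) / 100 = 33.985 Ah
t = delta_Ah / I = 33.985 / 29.73 = 1.143 hr

1.143 hr


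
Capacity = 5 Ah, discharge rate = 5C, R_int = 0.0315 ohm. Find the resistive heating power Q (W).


Step 1: I = C_rate * capacity = 5 * 5 = 25 A
Step 2: Q = I^2 * R = 25^2 * 0.0315 = 625 * 0.0315 = 19.69 W

19.69 W


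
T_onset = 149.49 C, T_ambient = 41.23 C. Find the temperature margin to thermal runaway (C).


margin = T_onset - T_ambient = 149.49 - 41.23 = 108.26 C

108.26 C


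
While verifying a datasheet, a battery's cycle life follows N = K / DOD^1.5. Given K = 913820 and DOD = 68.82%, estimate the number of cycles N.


DOD^1.5 = 570.92
N = K / DOD^1.5 = 913820 / 570.92 = 1601

1601 cycles


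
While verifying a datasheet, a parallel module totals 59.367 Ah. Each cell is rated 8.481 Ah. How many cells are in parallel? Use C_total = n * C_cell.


n = C_total / C_cell = 59.367 / 8.481 = 7

7


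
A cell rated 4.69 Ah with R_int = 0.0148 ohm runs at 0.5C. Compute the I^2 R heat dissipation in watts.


Step 1: I = C_rate * capacity = 0.5 * 4.69 = 2.345 A
Step 2: Q = I^2 * R = 2.345^2 * 0.0148 = 5.499 * 0.0148 = 0.08139 W

0.08139 W


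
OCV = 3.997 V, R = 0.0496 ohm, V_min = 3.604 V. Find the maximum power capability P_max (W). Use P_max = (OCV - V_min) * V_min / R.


P_max = (OCV - V_min) * V_min / R = (3.997 - 3.604) * 3.604 / 0.0496 = 0.393 * 3.604 / 0.0496 = 28.56 W

28.56 W


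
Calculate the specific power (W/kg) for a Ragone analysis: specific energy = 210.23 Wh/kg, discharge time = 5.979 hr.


P_specific = E / t = 210.23 / 5.979 = 35.16 W/kg

35.16 W/kg


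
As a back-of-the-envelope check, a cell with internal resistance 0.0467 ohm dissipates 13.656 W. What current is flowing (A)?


I = sqrt(Q / R) = sqrt(13.656 / 0.0467) = sqrt(292.42) = 17.10 A

17.10 A


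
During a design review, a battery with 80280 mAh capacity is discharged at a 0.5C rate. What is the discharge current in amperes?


Convert: capacity = 80280 mAh = 80.28 Ah
I = C_rate * capacity = 0.5 * 80.28 = 40.14 A

40.14 A


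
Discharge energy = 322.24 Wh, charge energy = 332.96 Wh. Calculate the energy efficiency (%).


eta_e = E_dis / E_chg * 100 = 322.24 / 332.96 * 100 = 96.78%

96.78%


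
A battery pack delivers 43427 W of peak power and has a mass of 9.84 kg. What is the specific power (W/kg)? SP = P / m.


SP = P / m = 43427 / 9.84 = 4413 W/kg

4413 W/kg


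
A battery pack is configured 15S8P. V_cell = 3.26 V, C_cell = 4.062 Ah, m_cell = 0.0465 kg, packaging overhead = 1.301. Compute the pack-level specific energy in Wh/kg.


Step 1: V_pack = 15 * 3.26 = 48.9 V
Step 2: C_pack = 8 * 4.062 = 32.496 Ah
Step 3: E_pack = V_pack * C_pack = 48.9 * 32.496 = 1589.1 Wh
Step 4: m_pack = 15 * 8 * 0.0465 * 1.301 = 7.2596 kg
Step 5: ED = E_pack / m_pack = 1589.1 / 7.2596 = 218.9 Wh/kg

218.9 Wh/kg


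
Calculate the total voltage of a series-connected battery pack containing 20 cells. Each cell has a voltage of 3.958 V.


V_pack = n * V_cell = 20 * 3.958 = 79.16 V

79.16 V


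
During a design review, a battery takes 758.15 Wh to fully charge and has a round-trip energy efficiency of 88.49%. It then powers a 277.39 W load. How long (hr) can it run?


Step 1: E_discharge = eta/100 * E_charge = 88.49/100 * 758.15 = 670.89 Wh
Step 2: t = E_discharge / P = 670.89 / 277.39 = 2.419 hr

2.419 hr


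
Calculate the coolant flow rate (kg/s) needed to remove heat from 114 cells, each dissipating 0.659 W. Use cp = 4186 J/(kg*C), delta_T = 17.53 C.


Step 1: Total heat Q = 114 * 0.659 W = 75.126 W
Step 2: denom = cp * dT = 4186 * 17.53 = 73381
Step 3: m_dot = 75.126 / 73381 = 0.001024 kg/s

0.001024 kg/s


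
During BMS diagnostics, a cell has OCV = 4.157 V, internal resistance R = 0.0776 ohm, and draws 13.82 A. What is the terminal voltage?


V = OCV - I*R = 4.157 - 13.82 * 0.0776 = 3.085 V

3.085 V


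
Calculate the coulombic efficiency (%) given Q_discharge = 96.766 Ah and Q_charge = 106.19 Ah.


eta_c = Q_dis / Q_chg * 100 = 96.766 / 106.19 * 100 = 91.13%

91.13%


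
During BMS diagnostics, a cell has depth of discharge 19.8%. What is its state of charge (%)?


SOC = 100 - DOD = 100 - 19.8 = 80.2%

80.2%


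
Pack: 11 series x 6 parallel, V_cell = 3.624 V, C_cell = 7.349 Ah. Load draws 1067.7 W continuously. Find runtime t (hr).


Step 1: E_pack = Ns * V_cell * Np * C_cell = 11 * 3.624 * 6 * 7.349 = 1757.8 Wh
Step 2: t = E_pack / P = 1757.8 / 1067.7 = 1.646 hr

1.646 hr


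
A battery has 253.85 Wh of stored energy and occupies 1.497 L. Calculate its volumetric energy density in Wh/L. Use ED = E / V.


ED = E / V = 253.85 / 1.497 = 169.6 Wh/L

169.6 Wh/L


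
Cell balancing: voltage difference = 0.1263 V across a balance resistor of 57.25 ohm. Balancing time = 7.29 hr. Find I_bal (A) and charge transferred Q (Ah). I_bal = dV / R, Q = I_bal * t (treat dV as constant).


First, Ohm's law: I_bal = 0.1263 V / 57.25 ohm = 0.0022061 A
Then Q = I * t = 0.0022061 A * 7.29 hr = 0.01608 Ah

I=0.0022061 A, Q=0.01608 Ah


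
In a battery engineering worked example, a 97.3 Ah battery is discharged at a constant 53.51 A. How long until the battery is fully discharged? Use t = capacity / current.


Runtime = 97.3 Ah / 53.51 A = 1.818 hr

1.818 hr


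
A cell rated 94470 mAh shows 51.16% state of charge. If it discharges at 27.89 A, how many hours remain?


Convert: C_total = 94470 mAh = 94.47 Ah
Step 1: remaining = SOC/100 * C_total = 51.16/100 * 94.47 = 48.331 Ah
Step 2: t = remaining / I = 48.331 / 27.89 = 1.733 hr

1.733 hr


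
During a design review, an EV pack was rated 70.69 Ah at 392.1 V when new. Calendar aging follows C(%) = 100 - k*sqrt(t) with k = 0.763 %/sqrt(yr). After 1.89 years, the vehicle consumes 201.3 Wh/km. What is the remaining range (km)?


Step 1: capacity retention = 100 - 0.763 * sqrt(1.89) = 100 - 0.763 * 1.3748 = 98.951%
Step 2: C_now = 70.69 * 98.951/100 = 69.948 Ah
Step 3: E_pack = V * C_now = 392.1 * 69.948 = 27427 Wh
Step 4: range = E_pack / consumption = 27427 / 201.3 = 136.2 km

136.2 km


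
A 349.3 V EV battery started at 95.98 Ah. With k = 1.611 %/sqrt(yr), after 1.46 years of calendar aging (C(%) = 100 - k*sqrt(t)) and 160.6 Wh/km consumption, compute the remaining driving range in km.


Step 1: capacity retention = 100 - 1.611 * sqrt(1.46) = 100 - 1.611 * 1.2083 = 98.053%
Step 2: C_now = 95.98 * 98.053/100 = 94.111 Ah
Step 3: E_pack = V * C_now = 349.3 * 94.111 = 32873 Wh
Step 4: range = E_pack / consumption = 32873 / 160.6 = 204.7 km

204.7 km


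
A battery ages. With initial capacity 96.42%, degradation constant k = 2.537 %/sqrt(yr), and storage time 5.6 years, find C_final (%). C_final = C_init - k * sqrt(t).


sqrt(t) = sqrt(5.6) = 2.3664
C_final = 96.42 - 2.537 * 2.3664 = 90.42%

90.42%


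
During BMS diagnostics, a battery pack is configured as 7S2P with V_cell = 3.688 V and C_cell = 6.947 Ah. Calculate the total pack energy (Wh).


E = Ns * Vcell * Np * Ccell = 7 * 3.688 * 2 * 6.947 = 358.7 Wh

358.7 Wh


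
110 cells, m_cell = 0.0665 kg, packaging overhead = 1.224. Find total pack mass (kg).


Cell mass sum = 110 * 0.0665 = 7.315 kg
With overhead 1.224: m_pack = 7.315 * 1.224 = 8.954 kg

8.954 kg


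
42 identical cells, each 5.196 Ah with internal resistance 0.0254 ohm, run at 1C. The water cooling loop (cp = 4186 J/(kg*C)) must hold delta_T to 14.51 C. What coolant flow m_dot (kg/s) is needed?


Step 1: I = 1 * 5.196 = 5.196 A
Step 2: Q_cell = I^2 * R = 5.196^2 * 0.0254 = 0.68576 W
Step 3: Q_total = 42 * 0.68576 = 28.802 W
Step 4: m_dot = Q_total / (cp * dT) = 28.802 / (4186 * 14.51) = 4.742e-04 kg/s

4.742e-04 kg/s


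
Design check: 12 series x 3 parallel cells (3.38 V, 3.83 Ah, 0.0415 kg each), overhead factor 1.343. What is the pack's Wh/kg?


Step 1: V_pack = 12 * 3.38 = 40.56 V
Step 2: C_pack = 3 * 3.83 = 11.49 Ah
Step 3: E_pack = V_pack * C_pack = 40.56 * 11.49 = 466.03 Wh
Step 4: m_pack = 12 * 3 * 0.0415 * 1.343 = 2.0064 kg
Step 5: ED = E_pack / m_pack = 466.03 / 2.0064 = 232.3 Wh/kg

232.3 Wh/kg


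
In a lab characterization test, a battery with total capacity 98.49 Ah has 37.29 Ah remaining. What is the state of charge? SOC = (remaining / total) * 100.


SOC% = 37.29 / 98.49 * 100 = 37.86%

37.86%


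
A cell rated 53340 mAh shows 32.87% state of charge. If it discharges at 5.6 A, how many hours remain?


Convert: C_total = 53340 mAh = 53.34 Ah
Step 1: remaining = SOC/100 * C_total = 32.87/100 * 53.34 = 17.533 Ah
Step 2: t = remaining / I = 17.533 / 5.6 = 3.131 hr

3.131 hr


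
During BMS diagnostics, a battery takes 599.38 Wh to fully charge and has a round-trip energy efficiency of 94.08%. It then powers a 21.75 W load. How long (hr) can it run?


Step 1: E_discharge = eta/100 * E_charge = 94.08/100 * 599.38 = 563.9 Wh
Step 2: t = E_discharge / P = 563.9 / 21.75 = 25.93 hr

25.93 hr


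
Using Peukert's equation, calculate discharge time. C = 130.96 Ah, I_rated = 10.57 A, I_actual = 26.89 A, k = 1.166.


Step 1: t_rated = C / I_rated = 130.96 / 10.57 = 12.39 hr
Step 2: ratio = 10.57 / 26.89 = 0.39308
Step 3: ratio^k = 0.39308^1.166 = 0.33664
Step 4: t = t_rated * ratio^k = 12.39 * 0.33664 = 4.171 hr

4.171 hr


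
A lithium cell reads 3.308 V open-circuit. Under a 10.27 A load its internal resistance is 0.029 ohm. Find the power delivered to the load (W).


Step 1: V_terminal = OCV - I*R = 3.308 - 10.27 * 0.029 = 3.0102 V
Step 2: P_out = V_terminal * I = 3.0102 * 10.27 = 30.91 W

30.91 W


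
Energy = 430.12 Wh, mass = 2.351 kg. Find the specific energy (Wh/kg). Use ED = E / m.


ED = E / m = 430.12 / 2.351 = 183.0 Wh/kg

183.0 Wh/kg


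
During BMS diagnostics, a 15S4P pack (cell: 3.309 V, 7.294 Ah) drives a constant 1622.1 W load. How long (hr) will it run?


Step 1: E_pack = Ns * V_cell * Np * C_cell = 15 * 3.309 * 4 * 7.294 = 1448.2 Wh
Step 2: t = E_pack / P = 1448.2 / 1622.1 = 0.8928 hr

0.8928 hr


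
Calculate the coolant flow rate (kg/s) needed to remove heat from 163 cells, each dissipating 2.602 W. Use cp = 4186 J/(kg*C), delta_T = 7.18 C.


Step 1: Total heat Q = 163 * 2.602 W = 424.13 W
Step 2: denom = cp * dT = 4186 * 7.18 = 30055
Step 3: m_dot = 424.13 / 30055 = 0.01411 kg/s

0.01411 kg/s


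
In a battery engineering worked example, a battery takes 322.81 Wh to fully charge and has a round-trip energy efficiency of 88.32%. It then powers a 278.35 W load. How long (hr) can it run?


Step 1: E_discharge = eta/100 * E_charge = 88.32/100 * 322.81 = 285.11 Wh
Step 2: t = E_discharge / P = 285.11 / 278.35 = 1.024 hr

1.024 hr


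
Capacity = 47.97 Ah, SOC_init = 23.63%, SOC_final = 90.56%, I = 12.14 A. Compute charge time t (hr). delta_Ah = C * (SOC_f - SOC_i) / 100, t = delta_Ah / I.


delta_Ah = 47.97 * (90.56 - 23.63) / 100 = 32.106 Ah
t = delta_Ah / I = 32.106 / 12.14 = 2.645 hr

2.645 hr


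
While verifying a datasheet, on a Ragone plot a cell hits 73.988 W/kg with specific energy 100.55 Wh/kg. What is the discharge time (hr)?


t = E / P = 100.55 / 73.988 = 1.359 hr

1.359 hr


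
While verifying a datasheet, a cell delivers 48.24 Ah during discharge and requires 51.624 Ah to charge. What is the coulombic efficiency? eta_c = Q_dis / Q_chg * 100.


eta_c = Q_dis / Q_chg * 100 = 48.24 / 51.624 * 100 = 93.44%

93.44%


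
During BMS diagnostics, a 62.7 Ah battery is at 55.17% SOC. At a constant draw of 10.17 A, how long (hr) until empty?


Step 1: remaining = SOC/100 * C_total = 55.17/100 * 62.7 = 34.592 Ah
Step 2: t = remaining / I = 34.592 / 10.17 = 3.401 hr

3.401 hr


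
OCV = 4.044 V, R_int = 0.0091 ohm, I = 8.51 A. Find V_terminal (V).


IR drop = 8.51 * 0.0091 = 0.077441 V
V = 4.044 - 0.077441 = 3.967 V

3.967 V


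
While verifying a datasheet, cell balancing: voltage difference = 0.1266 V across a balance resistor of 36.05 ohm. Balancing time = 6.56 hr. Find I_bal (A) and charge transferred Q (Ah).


I_bal = dV / R = 0.1266 / 36.05 = 0.0035118 A
Q = I_bal * t = 0.0035118 * 6.56 = 0.02304 Ah

I=0.0035118 A, Q=0.02304 Ah


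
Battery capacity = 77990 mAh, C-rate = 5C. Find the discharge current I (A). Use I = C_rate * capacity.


Convert: capacity = 77990 mAh = 77.99 Ah
At 5C: I = 5 * 77.99 Ah = 389.95 A

389.95 A


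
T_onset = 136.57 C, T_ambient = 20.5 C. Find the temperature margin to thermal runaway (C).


margin = T_onset - T_ambient = 136.57 - 20.5 = 116.07 C

116.07 C


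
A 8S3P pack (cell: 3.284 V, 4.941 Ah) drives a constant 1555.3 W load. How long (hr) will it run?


Step 1: E_pack = Ns * V_cell * Np * C_cell = 8 * 3.284 * 3 * 4.941 = 389.43 Wh
Step 2: t = E_pack / P = 389.43 / 1555.3 = 0.2504 hr

0.2504 hr


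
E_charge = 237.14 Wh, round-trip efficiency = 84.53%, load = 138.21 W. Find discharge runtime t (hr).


Step 1: E_discharge = eta/100 * E_charge = 84.53/100 * 237.14 = 200.45 Wh
Step 2: t = E_discharge / P = 200.45 / 138.21 = 1.450 hr

1.450 hr


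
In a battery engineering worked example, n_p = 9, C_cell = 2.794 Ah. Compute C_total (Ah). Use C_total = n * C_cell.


Parallel capacities add: 9 * 2.794 Ah = 25.146 Ah

25.146 Ah


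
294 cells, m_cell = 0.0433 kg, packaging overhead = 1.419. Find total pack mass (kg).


Cell mass sum = 294 * 0.0433 = 12.73 kg
With overhead 1.419: m_pack = 12.73 * 1.419 = 18.06 kg

18.06 kg


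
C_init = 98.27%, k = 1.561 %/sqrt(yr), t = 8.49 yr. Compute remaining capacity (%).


Step 1: sqrt(8.49 yr) = 2.9138
Step 2: drop = 1.561 * 2.9138 = 4.5484
Step 3: C_final = 98.27 - 4.5484 = 93.72%

93.72%


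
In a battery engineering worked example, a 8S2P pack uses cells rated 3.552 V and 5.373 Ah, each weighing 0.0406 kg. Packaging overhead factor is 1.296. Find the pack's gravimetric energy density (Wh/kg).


Step 1: V_pack = 8 * 3.552 = 28.416 V
Step 2: C_pack = 2 * 5.373 = 10.746 Ah
Step 3: E_pack = V_pack * C_pack = 28.416 * 10.746 = 305.36 Wh
Step 4: m_pack = 8 * 2 * 0.0406 * 1.296 = 0.84188 kg
Step 5: ED = E_pack / m_pack = 305.36 / 0.84188 = 362.7 Wh/kg

362.7 Wh/kg


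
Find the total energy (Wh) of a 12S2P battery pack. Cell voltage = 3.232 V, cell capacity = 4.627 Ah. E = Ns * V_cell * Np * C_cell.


V_pack = 12 * 3.232 = 38.784 V
C_pack = 2 * 4.627 = 9.254 Ah
E = V_pack * C_pack = 38.784 * 9.254 = 358.9 Wh

358.9 Wh


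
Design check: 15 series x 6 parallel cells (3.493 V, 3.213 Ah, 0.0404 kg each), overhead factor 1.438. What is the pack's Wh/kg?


Step 1: V_pack = 15 * 3.493 = 52.395 V
Step 2: C_pack = 6 * 3.213 = 19.278 Ah
Step 3: E_pack = V_pack * C_pack = 52.395 * 19.278 = 1010.1 Wh
Step 4: m_pack = 15 * 6 * 0.0404 * 1.438 = 5.2286 kg
Step 5: ED = E_pack / m_pack = 1010.1 / 5.2286 = 193.2 Wh/kg

193.2 Wh/kg


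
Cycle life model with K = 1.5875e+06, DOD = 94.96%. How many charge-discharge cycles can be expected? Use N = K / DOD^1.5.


Step 1: DOD^1.5 = 94.96^1.5 = 925.36
Step 2: N = 1.5875e+06 / 925.36 = 1716 cycles

1716 cycles


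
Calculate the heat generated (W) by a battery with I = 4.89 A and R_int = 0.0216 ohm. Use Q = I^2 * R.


I^2 = 23.912
Q = 23.912 * 0.0216 = 0.5165 W

0.5165 W


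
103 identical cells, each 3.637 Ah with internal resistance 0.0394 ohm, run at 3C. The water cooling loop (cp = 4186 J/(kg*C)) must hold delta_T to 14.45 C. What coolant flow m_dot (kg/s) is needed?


Step 1: I = 3 * 3.637 = 10.911 A
Step 2: Q_cell = I^2 * R = 10.911^2 * 0.0394 = 4.6906 W
Step 3: Q_total = 103 * 4.6906 = 483.13 W
Step 4: m_dot = Q_total / (cp * dT) = 483.13 / (4186 * 14.45) = 0.007987 kg/s

0.007987 kg/s


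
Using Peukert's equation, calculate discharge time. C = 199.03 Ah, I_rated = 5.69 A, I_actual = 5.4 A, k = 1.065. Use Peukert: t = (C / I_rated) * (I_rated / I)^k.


Step 1: t_rated = C / I_rated = 199.03 / 5.69 = 34.979 hr
Step 2: ratio = 5.69 / 5.4 = 1.0537
Step 3: ratio^k = 1.0537^1.065 = 1.0573
Step 4: t = t_rated * ratio^k = 34.979 * 1.0573 = 36.98 hr

36.98 hr


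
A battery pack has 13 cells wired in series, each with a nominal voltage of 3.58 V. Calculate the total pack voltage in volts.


With 13 cells in series at 3.58 V each, V_pack = 46.54 V

46.54 V


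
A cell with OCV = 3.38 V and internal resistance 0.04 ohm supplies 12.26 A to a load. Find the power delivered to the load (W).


Step 1: V_terminal = OCV - I*R = 3.38 - 12.26 * 0.04 = 2.8896 V
Step 2: P_out = V_terminal * I = 2.8896 * 12.26 = 35.43 W

35.43 W


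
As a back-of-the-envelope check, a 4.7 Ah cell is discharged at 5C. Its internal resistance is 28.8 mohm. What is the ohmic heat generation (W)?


Convert: R = 28.8 mohm = 0.0288 ohm
Step 1: I = C_rate * capacity = 5 * 4.7 = 23.5 A
Step 2: Q = I^2 * R = 23.5^2 * 0.0288 = 552.25 * 0.0288 = 15.90 W

15.90 W


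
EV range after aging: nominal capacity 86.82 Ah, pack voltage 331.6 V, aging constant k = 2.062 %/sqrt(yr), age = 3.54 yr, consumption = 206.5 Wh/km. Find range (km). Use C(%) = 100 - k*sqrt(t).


Step 1: capacity retention = 100 - 2.062 * sqrt(3.54) = 100 - 2.062 * 1.8815 = 96.12%
Step 2: C_now = 86.82 * 96.12/100 = 83.451 Ah
Step 3: E_pack = V * C_now = 331.6 * 83.451 = 27672 Wh
Step 4: range = E_pack / consumption = 27672 / 206.5 = 134.0 km

134.0 km


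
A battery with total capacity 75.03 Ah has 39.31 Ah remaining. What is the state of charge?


SOC = (remaining / total) * 100 = (39.31 / 75.03) * 100 = 52.39%

52.39%


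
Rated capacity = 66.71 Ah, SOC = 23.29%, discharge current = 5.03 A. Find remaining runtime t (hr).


Step 1: remaining = SOC/100 * C_total = 23.29/100 * 66.71 = 15.537 Ah
Step 2: t = remaining / I = 15.537 / 5.03 = 3.089 hr

3.089 hr


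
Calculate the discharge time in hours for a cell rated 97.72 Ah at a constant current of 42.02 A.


t = capacity / current = 97.72 / 42.02 = 2.326 hr

2.326 hr


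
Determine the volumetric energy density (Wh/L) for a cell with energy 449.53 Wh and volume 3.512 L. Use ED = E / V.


Volumetric ED = 449.53 Wh / 3.512 L = 128.0 Wh/L

128.0 Wh/L


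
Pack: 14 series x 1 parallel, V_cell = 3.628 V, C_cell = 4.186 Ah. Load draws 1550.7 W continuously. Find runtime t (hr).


Step 1: E_pack = Ns * V_cell * Np * C_cell = 14 * 3.628 * 1 * 4.186 = 212.62 Wh
Step 2: t = E_pack / P = 212.62 / 1550.7 = 0.1371 hr

0.1371 hr


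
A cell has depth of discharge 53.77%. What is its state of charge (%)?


SOC = 100 - DOD = 100 - 53.77 = 46.23%

46.23%


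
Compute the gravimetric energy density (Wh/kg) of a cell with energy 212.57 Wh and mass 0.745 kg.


ED = E / m = 212.57 / 0.745 = 285.3 Wh/kg

285.3 Wh/kg


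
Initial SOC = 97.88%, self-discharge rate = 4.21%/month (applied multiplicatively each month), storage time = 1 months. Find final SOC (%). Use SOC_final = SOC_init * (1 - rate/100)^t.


Monthly retention factor = 1 - 4.21/100 = 0.9579
Over 1 months: factor^1 = 0.9579
SOC_final = 97.88 * 0.9579 = 93.76%

93.76%


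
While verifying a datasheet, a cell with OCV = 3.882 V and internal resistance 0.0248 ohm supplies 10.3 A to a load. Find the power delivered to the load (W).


Step 1: V_terminal = OCV - I*R = 3.882 - 10.3 * 0.0248 = 3.6266 V
Step 2: P_out = V_terminal * I = 3.6266 * 10.3 = 37.35 W

37.35 W


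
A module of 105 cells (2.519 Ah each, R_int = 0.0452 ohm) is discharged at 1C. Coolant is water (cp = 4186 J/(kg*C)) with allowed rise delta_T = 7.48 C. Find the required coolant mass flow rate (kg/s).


Step 1: I = 1 * 2.519 = 2.519 A
Step 2: Q_cell = I^2 * R = 2.519^2 * 0.0452 = 0.28681 W
Step 3: Q_total = 105 * 0.28681 = 30.115 W
Step 4: m_dot = Q_total / (cp * dT) = 30.115 / (4186 * 7.48) = 9.618e-04 kg/s

9.618e-04 kg/s


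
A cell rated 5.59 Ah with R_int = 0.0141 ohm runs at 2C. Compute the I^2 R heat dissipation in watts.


Step 1: I = C_rate * capacity = 2 * 5.59 = 11.18 A
Step 2: Q = I^2 * R = 11.18^2 * 0.0141 = 124.99 * 0.0141 = 1.762 W

1.762 W


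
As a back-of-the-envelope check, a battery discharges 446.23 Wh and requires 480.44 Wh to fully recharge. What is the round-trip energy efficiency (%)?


eta_e = E_dis / E_chg * 100 = 446.23 / 480.44 * 100 = 92.88%

92.88%


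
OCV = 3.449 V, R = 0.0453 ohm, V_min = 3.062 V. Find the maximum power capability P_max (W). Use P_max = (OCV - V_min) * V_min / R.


dV = OCV - V_min = 0.387 V (so I_max = dV / R)
P_max = dV * V_min / R = 0.387 * 3.062 / 0.0453 = 26.16 W

26.16 W


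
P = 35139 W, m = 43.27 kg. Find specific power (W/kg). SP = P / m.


SP = P / m = 35139 / 43.27 = 812.1 W/kg

812.1 W/kg


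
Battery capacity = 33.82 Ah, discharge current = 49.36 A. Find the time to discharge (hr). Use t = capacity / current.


Runtime = 33.82 Ah / 49.36 A = 0.6852 hr

0.6852 hr


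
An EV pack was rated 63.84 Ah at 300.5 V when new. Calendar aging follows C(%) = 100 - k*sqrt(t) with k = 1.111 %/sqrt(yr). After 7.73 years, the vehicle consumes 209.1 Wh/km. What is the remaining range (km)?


Step 1: capacity retention = 100 - 1.111 * sqrt(7.73) = 100 - 1.111 * 2.7803 = 96.911%
Step 2: C_now = 63.84 * 96.911/100 = 61.868 Ah
Step 3: E_pack = V * C_now = 300.5 * 61.868 = 18591 Wh
Step 4: range = E_pack / consumption = 18591 / 209.1 = 88.91 km

88.91 km


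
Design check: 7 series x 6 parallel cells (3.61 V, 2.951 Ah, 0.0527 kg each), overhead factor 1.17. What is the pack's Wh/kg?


Step 1: V_pack = 7 * 3.61 = 25.27 V
Step 2: C_pack = 6 * 2.951 = 17.706 Ah
Step 3: E_pack = V_pack * C_pack = 25.27 * 17.706 = 447.43 Wh
Step 4: m_pack = 7 * 6 * 0.0527 * 1.17 = 2.5897 kg
Step 5: ED = E_pack / m_pack = 447.43 / 2.5897 = 172.8 Wh/kg

172.8 Wh/kg


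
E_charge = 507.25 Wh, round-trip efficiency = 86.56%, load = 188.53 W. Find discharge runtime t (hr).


Step 1: E_discharge = eta/100 * E_charge = 86.56/100 * 507.25 = 439.08 Wh
Step 2: t = E_discharge / P = 439.08 / 188.53 = 2.329 hr

2.329 hr


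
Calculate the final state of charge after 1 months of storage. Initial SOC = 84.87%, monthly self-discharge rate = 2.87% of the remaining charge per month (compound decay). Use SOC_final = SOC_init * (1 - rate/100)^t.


Monthly retention factor = 1 - 2.87/100 = 0.9713
Over 1 months: factor^1 = 0.9713
SOC_final = 84.87 * 0.9713 = 82.43%

82.43%


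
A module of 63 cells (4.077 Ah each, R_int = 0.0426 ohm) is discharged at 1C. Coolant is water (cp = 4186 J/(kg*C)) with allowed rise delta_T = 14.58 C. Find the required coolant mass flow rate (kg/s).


Step 1: I = 1 * 4.077 = 4.077 A
Step 2: Q_cell = I^2 * R = 4.077^2 * 0.0426 = 0.70809 W
Step 3: Q_total = 63 * 0.70809 = 44.61 W
Step 4: m_dot = Q_total / (cp * dT) = 44.61 / (4186 * 14.58) = 7.309e-04 kg/s

7.309e-04 kg/s


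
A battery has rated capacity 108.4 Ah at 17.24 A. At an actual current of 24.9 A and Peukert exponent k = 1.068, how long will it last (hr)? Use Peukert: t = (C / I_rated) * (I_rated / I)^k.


Step 1: t_rated = C / I_rated = 108.4 / 17.24 = 6.2877 hr
Step 2: ratio = 17.24 / 24.9 = 0.69237
Step 3: ratio^k = 0.69237^1.068 = 0.67528
Step 4: t = t_rated * ratio^k = 6.2877 * 0.67528 = 4.246 hr

4.246 hr
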